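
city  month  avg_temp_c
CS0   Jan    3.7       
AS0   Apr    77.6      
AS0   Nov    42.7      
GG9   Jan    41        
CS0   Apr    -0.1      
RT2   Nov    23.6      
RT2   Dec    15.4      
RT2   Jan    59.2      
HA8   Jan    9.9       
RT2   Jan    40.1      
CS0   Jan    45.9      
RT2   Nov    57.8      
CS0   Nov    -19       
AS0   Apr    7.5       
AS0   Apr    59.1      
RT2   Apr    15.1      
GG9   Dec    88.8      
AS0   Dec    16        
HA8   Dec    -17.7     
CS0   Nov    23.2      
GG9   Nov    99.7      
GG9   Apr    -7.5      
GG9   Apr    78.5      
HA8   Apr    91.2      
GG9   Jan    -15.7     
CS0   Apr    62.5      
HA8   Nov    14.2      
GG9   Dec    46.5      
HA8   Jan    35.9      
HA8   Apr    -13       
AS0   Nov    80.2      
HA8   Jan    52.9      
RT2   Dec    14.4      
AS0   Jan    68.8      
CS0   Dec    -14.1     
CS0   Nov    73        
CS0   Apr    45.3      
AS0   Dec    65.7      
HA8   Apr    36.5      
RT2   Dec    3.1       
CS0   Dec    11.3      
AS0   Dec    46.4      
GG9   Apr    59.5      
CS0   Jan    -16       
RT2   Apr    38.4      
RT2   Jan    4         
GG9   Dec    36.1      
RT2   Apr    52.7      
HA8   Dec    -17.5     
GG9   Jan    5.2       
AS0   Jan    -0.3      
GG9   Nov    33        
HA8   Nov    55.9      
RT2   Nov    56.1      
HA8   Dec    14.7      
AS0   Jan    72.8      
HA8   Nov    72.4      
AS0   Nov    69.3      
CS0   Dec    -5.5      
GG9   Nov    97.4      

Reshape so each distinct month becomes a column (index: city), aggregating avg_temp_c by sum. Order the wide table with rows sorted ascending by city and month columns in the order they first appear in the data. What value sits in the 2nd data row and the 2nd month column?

With rows sorted ascending by city, row 2 is city=CS0. month columns in first-appearance order: Jan, Apr, Nov, Dec; column 2 is Apr.
Long rows with city=CS0, month=Apr: -0.1 + 62.5 + 45.3 = 107.7.

107.7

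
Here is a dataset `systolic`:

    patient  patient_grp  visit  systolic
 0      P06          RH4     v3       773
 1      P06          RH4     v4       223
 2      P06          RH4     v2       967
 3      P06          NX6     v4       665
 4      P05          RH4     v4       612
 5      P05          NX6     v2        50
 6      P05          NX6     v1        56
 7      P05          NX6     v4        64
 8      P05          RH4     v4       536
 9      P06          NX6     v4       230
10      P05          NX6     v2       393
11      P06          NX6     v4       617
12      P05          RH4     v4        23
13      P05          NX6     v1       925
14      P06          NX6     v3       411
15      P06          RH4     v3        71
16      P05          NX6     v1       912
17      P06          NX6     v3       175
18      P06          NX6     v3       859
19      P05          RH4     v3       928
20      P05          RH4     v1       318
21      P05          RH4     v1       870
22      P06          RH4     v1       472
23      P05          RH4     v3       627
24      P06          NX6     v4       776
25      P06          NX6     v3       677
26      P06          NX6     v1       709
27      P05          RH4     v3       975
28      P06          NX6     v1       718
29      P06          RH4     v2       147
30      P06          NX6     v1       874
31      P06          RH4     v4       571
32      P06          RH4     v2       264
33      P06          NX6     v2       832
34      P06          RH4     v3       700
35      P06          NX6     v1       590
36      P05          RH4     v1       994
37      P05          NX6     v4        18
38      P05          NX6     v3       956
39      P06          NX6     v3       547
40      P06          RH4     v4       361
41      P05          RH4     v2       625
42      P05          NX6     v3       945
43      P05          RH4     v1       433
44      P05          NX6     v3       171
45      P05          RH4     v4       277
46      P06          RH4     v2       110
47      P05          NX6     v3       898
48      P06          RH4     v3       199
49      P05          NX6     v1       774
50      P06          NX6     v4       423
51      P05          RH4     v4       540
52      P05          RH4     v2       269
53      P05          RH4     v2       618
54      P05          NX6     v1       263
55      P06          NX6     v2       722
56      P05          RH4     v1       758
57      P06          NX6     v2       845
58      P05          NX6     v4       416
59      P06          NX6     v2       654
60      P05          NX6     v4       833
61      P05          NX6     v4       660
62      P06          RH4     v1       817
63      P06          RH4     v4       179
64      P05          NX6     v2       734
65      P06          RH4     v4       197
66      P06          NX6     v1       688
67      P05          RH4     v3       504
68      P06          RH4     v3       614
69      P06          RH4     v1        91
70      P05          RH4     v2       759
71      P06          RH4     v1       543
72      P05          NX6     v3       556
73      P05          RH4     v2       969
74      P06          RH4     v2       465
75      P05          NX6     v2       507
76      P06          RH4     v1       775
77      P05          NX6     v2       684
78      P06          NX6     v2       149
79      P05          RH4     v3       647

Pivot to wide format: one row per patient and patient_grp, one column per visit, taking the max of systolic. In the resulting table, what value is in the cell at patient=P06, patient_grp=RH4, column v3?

Rows with patient=P06, patient_grp=RH4 and visit=v3: systolic values are 773, 71, 700, 199, 614.
max(773, 71, 700, 199, 614) = 773.

773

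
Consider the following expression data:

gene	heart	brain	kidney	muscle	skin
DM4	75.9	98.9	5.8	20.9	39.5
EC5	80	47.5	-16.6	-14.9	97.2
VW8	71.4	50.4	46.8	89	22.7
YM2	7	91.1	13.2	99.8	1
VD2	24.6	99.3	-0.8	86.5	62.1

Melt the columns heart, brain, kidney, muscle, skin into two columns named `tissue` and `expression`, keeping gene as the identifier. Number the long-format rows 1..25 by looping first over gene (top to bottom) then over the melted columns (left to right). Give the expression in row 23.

25 rows total (5 × 5). Row 23: index ⌊(23-1)/5⌋ = 4 into gene → VD2; (23-1) mod 5 = 2 into the melted columns → kidney.
So row 23 is (VD2, kidney, -0.8); expression = -0.8.

-0.8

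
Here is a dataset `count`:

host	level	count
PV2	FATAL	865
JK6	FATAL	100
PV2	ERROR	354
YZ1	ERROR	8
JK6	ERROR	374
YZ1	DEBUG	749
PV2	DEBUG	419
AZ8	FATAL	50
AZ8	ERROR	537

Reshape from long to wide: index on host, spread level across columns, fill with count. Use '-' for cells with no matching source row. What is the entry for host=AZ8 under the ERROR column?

537

The long row with host=AZ8, level=ERROR has count=537.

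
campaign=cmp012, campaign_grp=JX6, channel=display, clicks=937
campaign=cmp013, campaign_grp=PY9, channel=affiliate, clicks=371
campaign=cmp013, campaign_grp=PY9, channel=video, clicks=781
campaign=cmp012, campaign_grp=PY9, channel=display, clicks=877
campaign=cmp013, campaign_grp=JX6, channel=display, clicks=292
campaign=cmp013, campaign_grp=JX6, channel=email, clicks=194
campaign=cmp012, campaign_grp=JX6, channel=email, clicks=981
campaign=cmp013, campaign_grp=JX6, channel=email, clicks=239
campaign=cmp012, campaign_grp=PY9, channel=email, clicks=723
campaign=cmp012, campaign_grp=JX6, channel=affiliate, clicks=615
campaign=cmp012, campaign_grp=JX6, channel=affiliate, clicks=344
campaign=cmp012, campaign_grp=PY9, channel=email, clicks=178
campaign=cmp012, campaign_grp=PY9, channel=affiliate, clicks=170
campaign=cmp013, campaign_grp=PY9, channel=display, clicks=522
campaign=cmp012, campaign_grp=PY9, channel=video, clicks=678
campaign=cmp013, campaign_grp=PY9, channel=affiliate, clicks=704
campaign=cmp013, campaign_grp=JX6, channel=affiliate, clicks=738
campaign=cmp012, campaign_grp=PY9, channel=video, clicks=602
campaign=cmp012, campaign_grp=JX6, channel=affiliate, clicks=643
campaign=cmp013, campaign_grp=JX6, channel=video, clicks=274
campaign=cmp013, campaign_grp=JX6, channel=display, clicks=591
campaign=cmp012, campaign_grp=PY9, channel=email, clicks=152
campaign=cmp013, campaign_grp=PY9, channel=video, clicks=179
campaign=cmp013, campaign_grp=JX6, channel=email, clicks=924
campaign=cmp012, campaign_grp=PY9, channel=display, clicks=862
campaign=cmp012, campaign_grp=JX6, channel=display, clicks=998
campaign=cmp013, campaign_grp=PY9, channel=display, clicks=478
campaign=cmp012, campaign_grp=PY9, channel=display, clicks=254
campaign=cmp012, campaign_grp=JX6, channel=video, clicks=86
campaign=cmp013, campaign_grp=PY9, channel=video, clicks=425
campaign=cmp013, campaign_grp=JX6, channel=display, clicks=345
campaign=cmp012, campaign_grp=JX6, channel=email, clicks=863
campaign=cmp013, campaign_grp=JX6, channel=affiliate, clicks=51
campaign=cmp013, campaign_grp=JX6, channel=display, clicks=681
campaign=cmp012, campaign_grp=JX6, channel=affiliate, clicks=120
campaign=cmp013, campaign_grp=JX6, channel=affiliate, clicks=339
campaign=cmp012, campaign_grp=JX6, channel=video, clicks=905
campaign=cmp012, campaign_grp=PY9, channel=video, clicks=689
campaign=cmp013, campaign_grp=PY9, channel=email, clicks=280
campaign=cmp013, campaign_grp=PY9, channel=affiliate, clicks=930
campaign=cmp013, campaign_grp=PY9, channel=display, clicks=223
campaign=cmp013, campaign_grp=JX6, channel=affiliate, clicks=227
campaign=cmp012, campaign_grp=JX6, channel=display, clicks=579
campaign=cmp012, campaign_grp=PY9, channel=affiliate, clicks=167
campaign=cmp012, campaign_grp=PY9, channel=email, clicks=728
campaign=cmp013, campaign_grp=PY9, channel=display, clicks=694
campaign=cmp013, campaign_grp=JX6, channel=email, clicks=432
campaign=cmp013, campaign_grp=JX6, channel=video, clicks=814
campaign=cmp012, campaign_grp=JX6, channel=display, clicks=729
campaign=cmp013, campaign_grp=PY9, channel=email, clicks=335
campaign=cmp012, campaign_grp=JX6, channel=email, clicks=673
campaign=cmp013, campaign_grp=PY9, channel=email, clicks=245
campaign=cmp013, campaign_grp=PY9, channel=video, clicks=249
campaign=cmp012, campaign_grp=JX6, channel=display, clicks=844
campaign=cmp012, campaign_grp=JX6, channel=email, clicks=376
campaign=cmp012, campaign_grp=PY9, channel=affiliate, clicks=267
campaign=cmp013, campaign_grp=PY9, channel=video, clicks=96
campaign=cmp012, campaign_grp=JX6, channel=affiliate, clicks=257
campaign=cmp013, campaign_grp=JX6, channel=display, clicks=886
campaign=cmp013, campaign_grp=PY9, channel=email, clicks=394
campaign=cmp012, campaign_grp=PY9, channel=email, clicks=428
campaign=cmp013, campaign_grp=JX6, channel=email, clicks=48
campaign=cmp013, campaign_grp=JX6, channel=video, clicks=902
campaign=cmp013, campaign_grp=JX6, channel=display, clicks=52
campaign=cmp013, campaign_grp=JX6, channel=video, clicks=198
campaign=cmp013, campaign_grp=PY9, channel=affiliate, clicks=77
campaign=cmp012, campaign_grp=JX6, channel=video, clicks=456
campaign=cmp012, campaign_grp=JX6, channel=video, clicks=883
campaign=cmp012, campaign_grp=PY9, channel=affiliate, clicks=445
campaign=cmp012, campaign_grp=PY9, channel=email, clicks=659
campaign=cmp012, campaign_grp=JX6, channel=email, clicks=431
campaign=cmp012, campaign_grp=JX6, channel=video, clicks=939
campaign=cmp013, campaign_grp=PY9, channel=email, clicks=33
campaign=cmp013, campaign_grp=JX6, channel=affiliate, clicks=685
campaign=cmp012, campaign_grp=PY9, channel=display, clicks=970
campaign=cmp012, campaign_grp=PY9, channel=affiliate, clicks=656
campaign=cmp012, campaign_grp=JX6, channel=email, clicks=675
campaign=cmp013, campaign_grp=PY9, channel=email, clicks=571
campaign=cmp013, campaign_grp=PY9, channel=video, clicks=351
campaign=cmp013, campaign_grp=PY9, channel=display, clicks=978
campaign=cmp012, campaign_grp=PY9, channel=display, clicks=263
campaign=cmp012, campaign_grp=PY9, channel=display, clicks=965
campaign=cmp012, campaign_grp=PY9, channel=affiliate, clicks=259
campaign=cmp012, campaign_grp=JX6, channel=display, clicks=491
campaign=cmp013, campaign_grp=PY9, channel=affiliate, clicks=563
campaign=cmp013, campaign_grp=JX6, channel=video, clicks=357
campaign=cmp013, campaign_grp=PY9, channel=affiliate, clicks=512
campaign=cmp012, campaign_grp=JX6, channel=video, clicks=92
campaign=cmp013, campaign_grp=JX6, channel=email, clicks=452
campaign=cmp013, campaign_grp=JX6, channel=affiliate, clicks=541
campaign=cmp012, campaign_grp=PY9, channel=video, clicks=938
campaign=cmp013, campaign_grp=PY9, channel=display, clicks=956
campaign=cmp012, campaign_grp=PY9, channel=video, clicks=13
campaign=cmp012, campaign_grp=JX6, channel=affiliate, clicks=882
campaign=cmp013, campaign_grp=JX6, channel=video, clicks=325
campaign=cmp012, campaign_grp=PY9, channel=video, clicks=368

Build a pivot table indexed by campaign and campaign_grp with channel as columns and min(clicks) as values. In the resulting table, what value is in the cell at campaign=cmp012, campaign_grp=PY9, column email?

Rows with campaign=cmp012, campaign_grp=PY9 and channel=email: clicks values are 723, 178, 152, 728, 428, 659.
min(723, 178, 152, 728, 428, 659) = 152.

152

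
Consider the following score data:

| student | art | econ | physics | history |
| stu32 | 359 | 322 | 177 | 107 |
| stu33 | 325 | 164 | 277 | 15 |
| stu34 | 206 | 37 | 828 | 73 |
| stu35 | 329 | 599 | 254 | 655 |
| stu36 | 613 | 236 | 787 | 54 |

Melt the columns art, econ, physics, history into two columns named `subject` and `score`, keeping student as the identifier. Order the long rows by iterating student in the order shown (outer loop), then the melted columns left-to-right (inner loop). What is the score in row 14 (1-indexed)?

599

20 rows total (5 × 4). Row 14: index ⌊(14-1)/4⌋ = 3 into student → stu35; (14-1) mod 4 = 1 into the melted columns → econ.
So row 14 is (stu35, econ, 599); score = 599.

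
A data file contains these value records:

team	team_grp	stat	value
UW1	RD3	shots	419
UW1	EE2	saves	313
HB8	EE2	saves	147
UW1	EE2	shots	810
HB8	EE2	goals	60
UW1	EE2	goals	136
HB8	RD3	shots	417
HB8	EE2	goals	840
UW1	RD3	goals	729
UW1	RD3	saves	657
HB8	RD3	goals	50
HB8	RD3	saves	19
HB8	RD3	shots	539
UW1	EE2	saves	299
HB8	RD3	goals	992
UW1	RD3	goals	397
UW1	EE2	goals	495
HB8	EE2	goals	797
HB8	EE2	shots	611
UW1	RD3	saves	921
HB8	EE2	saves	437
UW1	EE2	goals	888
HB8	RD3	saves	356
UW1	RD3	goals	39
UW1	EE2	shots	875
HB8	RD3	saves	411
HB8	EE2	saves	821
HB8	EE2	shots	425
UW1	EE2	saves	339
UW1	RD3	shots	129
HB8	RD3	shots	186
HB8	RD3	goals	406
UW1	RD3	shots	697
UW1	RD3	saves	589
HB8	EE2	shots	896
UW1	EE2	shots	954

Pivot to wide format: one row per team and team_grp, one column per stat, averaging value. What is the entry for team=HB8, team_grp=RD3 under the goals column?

482.67

Rows with team=HB8, team_grp=RD3 and stat=goals: value values are 50, 992, 406.
(50 + 992 + 406) / 3 = 482.67.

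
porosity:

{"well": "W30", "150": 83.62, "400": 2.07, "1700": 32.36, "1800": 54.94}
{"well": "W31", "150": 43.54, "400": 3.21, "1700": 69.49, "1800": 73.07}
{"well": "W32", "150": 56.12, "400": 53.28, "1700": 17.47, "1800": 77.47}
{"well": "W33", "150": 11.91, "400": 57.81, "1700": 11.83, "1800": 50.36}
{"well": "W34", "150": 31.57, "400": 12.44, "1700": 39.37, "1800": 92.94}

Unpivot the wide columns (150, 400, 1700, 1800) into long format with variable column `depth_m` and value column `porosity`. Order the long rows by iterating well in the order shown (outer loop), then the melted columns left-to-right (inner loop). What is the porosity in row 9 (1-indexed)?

20 rows total (5 × 4). Row 9: index ⌊(9-1)/4⌋ = 2 into well → W32; (9-1) mod 4 = 0 into the melted columns → 150.
So row 9 is (W32, 150, 56.12); porosity = 56.12.

56.12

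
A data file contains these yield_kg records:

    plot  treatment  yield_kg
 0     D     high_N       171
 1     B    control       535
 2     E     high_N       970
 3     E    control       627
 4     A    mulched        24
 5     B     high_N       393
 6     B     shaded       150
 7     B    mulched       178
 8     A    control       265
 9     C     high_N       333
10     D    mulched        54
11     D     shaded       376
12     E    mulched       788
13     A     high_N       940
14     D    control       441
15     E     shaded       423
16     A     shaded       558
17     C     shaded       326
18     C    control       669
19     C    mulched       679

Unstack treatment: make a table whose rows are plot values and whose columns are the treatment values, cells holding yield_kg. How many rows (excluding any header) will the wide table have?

5 distinct plot values → 5 rows.

5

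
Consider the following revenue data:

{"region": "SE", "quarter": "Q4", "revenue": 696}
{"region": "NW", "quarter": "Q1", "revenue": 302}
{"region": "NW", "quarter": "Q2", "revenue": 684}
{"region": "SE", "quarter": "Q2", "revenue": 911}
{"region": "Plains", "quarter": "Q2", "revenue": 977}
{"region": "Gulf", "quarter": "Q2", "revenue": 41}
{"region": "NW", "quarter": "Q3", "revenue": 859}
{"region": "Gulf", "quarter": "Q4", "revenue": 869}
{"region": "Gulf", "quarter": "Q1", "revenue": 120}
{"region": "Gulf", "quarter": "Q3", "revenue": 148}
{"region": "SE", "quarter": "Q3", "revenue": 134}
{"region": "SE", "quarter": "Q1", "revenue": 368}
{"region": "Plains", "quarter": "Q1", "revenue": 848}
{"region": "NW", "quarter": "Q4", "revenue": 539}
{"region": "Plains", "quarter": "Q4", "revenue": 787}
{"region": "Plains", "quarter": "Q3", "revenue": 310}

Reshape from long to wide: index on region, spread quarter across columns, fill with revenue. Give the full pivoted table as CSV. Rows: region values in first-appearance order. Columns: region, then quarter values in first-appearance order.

Columns: region plus the 4 distinct quarter values (Q4, Q1, Q2, Q3).
For example, row SE column Q4 takes revenue=696 from the long row (SE, Q4).

region,Q4,Q1,Q2,Q3
SE,696,368,911,134
NW,539,302,684,859
Plains,787,848,977,310
Gulf,869,120,41,148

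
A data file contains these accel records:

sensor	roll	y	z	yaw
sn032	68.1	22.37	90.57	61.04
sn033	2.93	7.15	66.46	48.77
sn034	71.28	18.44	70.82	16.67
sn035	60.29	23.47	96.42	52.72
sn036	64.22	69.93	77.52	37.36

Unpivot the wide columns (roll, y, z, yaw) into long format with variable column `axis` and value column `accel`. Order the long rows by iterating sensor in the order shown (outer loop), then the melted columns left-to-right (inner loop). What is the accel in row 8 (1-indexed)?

20 rows total (5 × 4). Row 8: index ⌊(8-1)/4⌋ = 1 into sensor → sn033; (8-1) mod 4 = 3 into the melted columns → yaw.
So row 8 is (sn033, yaw, 48.77); accel = 48.77.

48.77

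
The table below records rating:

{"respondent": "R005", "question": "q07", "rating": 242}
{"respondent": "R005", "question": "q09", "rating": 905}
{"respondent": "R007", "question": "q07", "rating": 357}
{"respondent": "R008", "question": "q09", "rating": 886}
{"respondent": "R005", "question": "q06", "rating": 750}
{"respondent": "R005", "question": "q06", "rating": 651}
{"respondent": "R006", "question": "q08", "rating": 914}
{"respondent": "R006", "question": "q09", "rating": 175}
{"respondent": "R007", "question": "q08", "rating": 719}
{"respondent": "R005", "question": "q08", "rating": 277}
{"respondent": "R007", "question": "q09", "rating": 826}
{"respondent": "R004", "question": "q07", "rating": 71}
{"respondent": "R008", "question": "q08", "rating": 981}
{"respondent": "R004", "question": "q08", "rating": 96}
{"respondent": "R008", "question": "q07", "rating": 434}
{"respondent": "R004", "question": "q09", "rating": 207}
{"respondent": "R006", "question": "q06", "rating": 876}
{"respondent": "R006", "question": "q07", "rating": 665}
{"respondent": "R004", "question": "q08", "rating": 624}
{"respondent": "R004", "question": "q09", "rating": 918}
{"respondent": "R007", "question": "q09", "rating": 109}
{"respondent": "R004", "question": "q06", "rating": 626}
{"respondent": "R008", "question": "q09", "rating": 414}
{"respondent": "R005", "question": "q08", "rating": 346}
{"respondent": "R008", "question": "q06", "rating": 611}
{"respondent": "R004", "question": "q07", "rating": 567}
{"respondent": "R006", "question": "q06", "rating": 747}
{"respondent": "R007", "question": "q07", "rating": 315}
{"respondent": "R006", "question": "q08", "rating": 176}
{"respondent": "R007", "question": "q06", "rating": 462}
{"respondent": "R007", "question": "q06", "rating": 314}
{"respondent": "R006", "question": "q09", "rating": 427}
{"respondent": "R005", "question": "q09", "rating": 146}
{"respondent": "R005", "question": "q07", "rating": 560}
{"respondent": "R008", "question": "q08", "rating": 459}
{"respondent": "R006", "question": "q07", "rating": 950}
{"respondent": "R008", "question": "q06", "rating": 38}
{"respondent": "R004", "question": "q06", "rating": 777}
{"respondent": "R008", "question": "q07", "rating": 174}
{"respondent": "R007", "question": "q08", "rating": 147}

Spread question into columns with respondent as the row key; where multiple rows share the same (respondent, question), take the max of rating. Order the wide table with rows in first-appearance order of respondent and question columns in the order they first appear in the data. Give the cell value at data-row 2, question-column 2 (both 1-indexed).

With rows in first-appearance order of respondent, row 2 is respondent=R007. question columns in first-appearance order: q07, q09, q06, q08; column 2 is q09.
Long rows with respondent=R007, question=q09: max(826, 109) = 826.

826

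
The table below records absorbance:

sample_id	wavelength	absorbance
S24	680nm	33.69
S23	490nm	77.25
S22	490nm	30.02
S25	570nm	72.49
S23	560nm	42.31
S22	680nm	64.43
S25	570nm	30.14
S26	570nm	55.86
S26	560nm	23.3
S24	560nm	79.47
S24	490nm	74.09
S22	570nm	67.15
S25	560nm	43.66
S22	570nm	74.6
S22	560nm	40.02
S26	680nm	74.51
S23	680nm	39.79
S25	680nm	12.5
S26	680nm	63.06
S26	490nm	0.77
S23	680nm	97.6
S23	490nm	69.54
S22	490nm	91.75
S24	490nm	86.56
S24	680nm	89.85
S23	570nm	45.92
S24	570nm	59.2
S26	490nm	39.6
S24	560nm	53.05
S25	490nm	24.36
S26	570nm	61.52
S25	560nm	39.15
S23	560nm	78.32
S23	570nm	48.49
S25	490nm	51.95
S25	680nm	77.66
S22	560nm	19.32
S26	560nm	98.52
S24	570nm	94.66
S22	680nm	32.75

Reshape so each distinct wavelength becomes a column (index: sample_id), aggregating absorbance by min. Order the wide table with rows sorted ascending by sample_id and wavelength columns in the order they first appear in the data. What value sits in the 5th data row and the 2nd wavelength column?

0.77

With rows sorted ascending by sample_id, row 5 is sample_id=S26. wavelength columns in first-appearance order: 680nm, 490nm, 570nm, 560nm; column 2 is 490nm.
Long rows with sample_id=S26, wavelength=490nm: min(0.77, 39.6) = 0.77.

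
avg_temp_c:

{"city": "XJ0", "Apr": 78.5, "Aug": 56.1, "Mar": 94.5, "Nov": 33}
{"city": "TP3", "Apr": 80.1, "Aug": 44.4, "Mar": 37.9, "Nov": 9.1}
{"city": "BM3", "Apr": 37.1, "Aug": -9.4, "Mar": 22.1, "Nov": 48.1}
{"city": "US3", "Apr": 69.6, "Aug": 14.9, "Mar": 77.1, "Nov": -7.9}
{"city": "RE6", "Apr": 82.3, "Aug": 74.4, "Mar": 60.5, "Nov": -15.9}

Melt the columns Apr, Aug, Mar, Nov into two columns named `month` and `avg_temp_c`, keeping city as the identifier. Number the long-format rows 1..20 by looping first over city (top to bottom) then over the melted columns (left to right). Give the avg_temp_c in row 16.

20 rows total (5 × 4). Row 16: index ⌊(16-1)/4⌋ = 3 into city → US3; (16-1) mod 4 = 3 into the melted columns → Nov.
So row 16 is (US3, Nov, -7.9); avg_temp_c = -7.9.

-7.9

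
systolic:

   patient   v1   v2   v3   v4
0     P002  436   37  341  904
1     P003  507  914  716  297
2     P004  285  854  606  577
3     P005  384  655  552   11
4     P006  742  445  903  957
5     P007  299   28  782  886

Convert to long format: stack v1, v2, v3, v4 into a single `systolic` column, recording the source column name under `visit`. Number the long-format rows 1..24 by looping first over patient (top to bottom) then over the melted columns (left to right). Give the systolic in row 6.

24 rows total (6 × 4). Row 6: index ⌊(6-1)/4⌋ = 1 into patient → P003; (6-1) mod 4 = 1 into the melted columns → v2.
So row 6 is (P003, v2, 914); systolic = 914.

914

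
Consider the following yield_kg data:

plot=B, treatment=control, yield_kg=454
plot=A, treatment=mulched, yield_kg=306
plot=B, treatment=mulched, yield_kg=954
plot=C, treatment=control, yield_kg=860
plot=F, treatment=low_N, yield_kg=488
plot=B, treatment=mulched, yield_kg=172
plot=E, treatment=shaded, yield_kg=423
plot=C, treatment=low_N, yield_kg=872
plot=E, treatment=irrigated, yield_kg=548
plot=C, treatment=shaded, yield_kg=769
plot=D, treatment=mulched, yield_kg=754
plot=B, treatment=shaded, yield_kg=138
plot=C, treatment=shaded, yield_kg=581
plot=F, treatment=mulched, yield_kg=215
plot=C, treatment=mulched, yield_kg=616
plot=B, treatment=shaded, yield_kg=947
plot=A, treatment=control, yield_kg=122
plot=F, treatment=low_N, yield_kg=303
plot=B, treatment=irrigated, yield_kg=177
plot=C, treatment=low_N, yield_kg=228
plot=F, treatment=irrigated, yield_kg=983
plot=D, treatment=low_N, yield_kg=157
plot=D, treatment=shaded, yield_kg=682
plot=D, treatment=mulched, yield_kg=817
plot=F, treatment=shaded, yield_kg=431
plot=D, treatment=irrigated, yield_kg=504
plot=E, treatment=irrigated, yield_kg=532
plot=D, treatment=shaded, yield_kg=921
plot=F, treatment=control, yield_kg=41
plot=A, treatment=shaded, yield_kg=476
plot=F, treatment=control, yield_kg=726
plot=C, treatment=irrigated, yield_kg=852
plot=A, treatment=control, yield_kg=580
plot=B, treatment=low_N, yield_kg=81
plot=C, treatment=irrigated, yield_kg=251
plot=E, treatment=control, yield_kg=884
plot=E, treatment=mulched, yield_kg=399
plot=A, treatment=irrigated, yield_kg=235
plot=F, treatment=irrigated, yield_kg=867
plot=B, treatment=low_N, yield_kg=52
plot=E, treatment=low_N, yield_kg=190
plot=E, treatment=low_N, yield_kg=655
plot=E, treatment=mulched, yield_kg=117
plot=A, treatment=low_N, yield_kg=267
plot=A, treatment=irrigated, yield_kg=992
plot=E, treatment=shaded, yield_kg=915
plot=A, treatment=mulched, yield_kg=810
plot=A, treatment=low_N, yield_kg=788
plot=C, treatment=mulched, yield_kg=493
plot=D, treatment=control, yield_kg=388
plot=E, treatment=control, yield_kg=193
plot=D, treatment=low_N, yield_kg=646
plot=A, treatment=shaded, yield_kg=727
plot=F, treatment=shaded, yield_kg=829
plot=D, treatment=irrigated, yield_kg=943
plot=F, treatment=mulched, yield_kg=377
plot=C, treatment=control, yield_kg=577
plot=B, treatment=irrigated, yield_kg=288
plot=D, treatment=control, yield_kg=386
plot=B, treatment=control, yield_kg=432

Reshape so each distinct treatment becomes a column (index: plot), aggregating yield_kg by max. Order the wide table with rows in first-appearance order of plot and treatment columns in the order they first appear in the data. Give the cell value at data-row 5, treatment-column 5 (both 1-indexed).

With rows in first-appearance order of plot, row 5 is plot=E. treatment columns in first-appearance order: control, mulched, low_N, shaded, irrigated; column 5 is irrigated.
Long rows with plot=E, treatment=irrigated: max(548, 532) = 548.

548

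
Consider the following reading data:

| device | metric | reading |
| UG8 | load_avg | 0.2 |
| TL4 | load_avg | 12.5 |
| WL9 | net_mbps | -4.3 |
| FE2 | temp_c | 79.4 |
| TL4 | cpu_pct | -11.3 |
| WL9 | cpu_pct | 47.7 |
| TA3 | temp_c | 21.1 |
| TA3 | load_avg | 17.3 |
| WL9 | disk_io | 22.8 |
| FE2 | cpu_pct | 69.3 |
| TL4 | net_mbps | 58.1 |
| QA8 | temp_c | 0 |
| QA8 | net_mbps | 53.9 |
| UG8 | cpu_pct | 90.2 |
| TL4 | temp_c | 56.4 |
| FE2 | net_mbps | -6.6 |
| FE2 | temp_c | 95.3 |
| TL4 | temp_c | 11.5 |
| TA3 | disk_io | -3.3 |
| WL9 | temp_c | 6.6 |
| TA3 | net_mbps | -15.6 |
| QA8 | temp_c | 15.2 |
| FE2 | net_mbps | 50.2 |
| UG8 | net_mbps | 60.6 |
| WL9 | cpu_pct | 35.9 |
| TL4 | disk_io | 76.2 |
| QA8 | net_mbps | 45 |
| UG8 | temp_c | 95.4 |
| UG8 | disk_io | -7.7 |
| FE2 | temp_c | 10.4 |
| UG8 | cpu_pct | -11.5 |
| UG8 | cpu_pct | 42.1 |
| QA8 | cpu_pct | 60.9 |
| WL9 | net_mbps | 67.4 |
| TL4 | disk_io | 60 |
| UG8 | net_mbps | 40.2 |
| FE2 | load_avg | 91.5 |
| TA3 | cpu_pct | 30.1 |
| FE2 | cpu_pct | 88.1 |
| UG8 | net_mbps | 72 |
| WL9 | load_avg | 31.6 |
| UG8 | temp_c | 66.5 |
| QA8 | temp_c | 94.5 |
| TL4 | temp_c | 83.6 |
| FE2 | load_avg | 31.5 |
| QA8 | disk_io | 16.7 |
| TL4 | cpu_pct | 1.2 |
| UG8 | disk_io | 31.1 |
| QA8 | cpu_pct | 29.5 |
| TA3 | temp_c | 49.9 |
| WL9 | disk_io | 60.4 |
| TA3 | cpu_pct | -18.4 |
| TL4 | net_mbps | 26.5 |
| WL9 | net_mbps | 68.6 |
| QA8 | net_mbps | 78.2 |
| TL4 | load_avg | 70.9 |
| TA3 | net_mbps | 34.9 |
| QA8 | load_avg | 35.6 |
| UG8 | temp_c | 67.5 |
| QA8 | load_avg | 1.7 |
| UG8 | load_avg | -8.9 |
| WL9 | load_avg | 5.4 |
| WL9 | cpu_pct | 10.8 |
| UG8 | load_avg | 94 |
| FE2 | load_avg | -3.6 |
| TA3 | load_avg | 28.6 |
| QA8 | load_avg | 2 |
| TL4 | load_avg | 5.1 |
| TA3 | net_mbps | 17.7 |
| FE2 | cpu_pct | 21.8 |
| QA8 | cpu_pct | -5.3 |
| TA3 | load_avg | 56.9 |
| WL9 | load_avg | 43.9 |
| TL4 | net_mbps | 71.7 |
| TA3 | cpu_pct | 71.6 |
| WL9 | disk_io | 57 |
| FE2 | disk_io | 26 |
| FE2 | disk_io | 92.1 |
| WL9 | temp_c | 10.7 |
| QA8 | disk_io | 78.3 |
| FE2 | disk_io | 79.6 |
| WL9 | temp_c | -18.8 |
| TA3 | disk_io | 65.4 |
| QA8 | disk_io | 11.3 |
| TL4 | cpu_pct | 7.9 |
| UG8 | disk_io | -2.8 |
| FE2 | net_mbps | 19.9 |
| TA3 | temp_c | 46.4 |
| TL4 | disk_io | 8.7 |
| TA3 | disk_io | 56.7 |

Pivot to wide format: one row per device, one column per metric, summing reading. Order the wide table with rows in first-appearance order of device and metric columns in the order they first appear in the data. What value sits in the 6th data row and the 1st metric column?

39.3

With rows in first-appearance order of device, row 6 is device=QA8. metric columns in first-appearance order: load_avg, net_mbps, temp_c, cpu_pct, disk_io; column 1 is load_avg.
Long rows with device=QA8, metric=load_avg: 35.6 + 1.7 + 2 = 39.3.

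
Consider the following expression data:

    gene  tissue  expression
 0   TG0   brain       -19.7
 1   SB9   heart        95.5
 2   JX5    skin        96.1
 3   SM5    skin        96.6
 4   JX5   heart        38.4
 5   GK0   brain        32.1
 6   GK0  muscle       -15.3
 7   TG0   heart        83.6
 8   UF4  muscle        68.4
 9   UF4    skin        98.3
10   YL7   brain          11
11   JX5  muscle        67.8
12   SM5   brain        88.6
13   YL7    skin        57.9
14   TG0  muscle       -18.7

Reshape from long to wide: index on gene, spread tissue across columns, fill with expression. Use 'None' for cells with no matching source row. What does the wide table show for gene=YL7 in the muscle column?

No long-format row has gene=YL7 and tissue=muscle, so the cell is None.

None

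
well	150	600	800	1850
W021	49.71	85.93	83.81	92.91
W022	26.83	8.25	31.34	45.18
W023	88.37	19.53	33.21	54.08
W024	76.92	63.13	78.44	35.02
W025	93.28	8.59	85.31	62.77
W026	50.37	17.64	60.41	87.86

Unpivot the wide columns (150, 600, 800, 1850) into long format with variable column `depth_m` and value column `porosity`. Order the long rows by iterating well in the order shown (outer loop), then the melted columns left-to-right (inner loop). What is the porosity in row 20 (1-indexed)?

24 rows total (6 × 4). Row 20: index ⌊(20-1)/4⌋ = 4 into well → W025; (20-1) mod 4 = 3 into the melted columns → 1850.
So row 20 is (W025, 1850, 62.77); porosity = 62.77.

62.77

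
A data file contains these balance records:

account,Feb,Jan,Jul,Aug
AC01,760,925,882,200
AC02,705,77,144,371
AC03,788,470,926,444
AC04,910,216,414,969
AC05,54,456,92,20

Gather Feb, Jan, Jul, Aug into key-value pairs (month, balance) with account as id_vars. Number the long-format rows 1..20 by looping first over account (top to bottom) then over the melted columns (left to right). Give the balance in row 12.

444

20 rows total (5 × 4). Row 12: index ⌊(12-1)/4⌋ = 2 into account → AC03; (12-1) mod 4 = 3 into the melted columns → Aug.
So row 12 is (AC03, Aug, 444); balance = 444.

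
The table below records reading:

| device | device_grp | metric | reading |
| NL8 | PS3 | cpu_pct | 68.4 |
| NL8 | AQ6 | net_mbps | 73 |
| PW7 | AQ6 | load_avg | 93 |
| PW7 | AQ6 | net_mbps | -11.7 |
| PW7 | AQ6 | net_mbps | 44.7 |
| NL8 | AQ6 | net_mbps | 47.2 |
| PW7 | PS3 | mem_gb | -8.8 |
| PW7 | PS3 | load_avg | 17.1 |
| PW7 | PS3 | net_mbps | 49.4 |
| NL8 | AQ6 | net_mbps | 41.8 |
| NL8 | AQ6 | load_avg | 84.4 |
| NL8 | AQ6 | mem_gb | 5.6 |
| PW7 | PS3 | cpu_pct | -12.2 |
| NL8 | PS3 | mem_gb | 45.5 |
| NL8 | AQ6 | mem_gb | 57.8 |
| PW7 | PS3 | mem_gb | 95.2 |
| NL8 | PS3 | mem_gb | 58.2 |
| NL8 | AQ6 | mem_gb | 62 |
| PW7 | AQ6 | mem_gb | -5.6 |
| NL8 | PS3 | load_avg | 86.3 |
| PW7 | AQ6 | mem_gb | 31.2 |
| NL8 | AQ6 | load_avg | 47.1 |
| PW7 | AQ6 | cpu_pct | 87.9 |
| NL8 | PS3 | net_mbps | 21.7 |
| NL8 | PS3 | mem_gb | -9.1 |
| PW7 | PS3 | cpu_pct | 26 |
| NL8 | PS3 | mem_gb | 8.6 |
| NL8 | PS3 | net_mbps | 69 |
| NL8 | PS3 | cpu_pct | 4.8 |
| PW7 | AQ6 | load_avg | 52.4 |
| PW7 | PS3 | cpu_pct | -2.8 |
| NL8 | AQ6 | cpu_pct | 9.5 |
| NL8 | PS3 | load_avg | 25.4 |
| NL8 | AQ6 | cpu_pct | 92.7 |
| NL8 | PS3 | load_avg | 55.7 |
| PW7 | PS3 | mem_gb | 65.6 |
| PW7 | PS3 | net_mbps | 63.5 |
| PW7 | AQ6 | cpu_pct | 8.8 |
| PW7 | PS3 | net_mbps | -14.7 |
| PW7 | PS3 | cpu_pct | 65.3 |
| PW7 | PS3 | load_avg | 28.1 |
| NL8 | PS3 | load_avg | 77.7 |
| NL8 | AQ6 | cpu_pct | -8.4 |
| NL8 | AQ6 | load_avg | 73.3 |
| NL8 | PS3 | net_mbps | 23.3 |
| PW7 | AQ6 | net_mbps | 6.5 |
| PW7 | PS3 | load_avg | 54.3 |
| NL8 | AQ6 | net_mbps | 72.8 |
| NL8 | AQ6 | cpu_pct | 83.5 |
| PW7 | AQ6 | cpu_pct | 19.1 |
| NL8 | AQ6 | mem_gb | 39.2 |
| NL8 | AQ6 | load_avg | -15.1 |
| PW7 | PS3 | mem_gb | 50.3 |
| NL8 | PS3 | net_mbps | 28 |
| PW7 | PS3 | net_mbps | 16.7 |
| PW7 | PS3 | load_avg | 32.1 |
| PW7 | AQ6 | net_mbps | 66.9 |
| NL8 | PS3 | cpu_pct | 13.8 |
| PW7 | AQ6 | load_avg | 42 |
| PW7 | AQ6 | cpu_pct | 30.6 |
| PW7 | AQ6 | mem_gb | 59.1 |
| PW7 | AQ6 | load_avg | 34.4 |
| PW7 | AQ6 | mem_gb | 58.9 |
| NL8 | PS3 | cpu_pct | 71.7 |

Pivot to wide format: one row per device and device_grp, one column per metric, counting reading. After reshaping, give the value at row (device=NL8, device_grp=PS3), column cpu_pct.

4

Rows with device=NL8, device_grp=PS3 and metric=cpu_pct: reading values are 68.4, 4.8, 13.8, 71.7.
4 rows match — count = 4.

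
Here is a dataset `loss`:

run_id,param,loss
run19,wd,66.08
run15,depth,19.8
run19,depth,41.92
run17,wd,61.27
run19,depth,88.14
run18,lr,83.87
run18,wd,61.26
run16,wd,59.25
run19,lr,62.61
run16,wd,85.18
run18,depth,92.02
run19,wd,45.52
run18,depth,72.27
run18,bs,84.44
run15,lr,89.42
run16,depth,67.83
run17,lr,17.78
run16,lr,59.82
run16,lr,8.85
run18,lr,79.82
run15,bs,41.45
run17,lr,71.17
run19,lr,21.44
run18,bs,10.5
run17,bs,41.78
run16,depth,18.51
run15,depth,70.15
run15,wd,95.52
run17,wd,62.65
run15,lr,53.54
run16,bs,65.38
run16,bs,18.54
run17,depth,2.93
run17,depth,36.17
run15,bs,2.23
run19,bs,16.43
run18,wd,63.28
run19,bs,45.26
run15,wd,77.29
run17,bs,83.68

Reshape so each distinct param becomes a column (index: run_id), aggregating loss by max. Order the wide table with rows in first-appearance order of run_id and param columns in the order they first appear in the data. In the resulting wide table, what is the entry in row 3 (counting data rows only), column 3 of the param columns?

With rows in first-appearance order of run_id, row 3 is run_id=run17. param columns in first-appearance order: wd, depth, lr, bs; column 3 is lr.
Long rows with run_id=run17, param=lr: max(17.78, 71.17) = 71.17.

71.17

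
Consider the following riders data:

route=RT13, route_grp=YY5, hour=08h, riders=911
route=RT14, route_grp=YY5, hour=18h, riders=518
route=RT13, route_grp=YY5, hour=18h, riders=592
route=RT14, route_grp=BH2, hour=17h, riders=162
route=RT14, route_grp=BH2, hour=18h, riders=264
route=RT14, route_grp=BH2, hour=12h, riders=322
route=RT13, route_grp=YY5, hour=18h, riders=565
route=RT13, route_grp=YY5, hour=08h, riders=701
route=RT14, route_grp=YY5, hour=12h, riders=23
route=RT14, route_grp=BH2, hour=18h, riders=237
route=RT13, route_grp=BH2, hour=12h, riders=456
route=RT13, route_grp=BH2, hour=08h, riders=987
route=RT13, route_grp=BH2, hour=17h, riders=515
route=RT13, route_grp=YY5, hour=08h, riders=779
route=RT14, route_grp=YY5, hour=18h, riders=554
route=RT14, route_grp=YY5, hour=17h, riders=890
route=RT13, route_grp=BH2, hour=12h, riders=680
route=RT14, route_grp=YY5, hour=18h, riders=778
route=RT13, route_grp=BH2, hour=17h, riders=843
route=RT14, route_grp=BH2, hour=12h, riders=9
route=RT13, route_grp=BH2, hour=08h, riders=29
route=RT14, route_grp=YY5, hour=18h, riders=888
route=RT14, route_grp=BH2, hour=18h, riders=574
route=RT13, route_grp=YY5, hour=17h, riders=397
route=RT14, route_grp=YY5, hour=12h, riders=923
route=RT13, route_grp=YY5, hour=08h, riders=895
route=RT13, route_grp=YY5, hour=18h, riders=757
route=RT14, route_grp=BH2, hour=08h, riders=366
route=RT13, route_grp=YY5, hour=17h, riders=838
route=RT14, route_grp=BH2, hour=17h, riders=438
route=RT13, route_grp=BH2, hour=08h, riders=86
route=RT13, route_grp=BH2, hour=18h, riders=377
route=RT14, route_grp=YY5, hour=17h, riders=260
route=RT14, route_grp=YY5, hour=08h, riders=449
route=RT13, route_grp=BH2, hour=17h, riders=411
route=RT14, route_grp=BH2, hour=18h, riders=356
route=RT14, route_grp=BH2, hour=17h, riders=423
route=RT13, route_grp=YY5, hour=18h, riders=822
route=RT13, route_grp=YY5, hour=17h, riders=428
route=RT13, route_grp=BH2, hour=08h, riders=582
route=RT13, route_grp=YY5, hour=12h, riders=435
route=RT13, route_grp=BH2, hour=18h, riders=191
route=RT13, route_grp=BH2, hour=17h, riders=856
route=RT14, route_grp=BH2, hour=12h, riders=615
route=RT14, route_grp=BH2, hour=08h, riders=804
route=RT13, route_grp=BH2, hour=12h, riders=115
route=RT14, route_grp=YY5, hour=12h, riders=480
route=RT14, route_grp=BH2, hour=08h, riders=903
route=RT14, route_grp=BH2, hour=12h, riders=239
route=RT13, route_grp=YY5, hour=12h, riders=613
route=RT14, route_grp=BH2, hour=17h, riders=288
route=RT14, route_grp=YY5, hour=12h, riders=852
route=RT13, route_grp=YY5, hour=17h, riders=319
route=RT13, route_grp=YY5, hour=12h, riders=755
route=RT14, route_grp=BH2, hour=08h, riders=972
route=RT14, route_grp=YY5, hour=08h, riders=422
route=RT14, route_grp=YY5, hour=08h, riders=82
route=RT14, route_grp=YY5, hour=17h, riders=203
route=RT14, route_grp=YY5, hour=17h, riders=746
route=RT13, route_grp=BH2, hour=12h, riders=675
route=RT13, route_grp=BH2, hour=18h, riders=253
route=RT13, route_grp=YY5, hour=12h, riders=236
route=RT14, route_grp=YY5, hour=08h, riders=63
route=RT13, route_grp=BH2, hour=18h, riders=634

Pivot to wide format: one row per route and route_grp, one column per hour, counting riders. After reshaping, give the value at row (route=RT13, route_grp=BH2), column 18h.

Rows with route=RT13, route_grp=BH2 and hour=18h: riders values are 377, 191, 253, 634.
4 rows match — count = 4.

4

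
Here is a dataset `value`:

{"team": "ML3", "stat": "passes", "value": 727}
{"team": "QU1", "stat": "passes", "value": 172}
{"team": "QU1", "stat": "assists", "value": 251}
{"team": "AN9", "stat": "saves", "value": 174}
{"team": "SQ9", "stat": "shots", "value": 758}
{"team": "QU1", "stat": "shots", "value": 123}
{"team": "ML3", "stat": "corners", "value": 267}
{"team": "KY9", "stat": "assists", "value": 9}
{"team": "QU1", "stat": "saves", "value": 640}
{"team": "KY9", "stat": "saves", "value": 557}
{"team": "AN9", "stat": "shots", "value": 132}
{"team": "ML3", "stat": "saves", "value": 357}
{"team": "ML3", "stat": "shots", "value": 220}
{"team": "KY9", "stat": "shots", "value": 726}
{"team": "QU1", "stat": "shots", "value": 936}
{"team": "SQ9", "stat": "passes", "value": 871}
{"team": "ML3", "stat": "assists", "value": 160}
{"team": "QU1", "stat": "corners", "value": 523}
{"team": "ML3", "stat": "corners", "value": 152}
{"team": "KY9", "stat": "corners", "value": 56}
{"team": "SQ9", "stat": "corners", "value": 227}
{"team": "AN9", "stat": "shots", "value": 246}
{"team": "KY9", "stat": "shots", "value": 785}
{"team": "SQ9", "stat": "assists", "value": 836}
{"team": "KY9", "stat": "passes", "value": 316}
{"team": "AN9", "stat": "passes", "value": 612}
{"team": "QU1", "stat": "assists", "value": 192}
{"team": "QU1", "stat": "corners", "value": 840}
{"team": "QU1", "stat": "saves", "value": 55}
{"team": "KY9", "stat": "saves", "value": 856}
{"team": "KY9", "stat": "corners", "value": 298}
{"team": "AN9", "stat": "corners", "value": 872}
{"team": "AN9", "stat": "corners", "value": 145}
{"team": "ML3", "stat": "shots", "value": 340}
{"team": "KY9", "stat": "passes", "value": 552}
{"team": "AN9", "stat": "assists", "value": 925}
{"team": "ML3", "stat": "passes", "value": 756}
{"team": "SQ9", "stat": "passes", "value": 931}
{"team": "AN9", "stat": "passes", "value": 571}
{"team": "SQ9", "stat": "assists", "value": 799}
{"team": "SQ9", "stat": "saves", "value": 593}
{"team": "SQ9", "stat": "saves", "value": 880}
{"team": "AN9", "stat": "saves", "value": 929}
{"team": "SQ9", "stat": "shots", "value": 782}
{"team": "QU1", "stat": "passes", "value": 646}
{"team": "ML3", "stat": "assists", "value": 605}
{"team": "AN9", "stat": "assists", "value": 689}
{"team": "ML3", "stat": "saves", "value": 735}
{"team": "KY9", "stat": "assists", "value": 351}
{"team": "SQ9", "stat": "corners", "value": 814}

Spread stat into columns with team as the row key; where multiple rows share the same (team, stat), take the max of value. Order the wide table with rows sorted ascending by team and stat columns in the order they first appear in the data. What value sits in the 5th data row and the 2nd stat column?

With rows sorted ascending by team, row 5 is team=SQ9. stat columns in first-appearance order: passes, assists, saves, shots, corners; column 2 is assists.
Long rows with team=SQ9, stat=assists: max(836, 799) = 836.

836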